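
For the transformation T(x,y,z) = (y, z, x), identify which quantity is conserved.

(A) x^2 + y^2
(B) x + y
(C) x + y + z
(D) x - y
C

Apply T(x,y,z) = (y, z, x) to each option, i.e. replace (x, y, z) by the transformed coordinates.
Substitute the transformed coordinates into each option and compare with the original:
(A) x^2 + y^2  ->  (y)^2 + (z)^2 = y^2 + z^2   [differs from x^2 + y^2: not invariant]
(B) x + y  ->  (y) + (z) = y + z   [differs from x + y: not invariant]
(C) x + y + z  ->  (y) + (z) + (x) = x + y + z   [equals x + y + z: invariant]
(D) x - y  ->  (y) - (z) = y - z   [differs from x - y: not invariant]

Only option (C), x + y + z, is unchanged by the transformation.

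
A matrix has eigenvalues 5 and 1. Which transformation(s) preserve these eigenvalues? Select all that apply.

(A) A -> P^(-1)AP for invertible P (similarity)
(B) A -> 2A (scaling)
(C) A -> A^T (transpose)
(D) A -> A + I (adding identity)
A and C

Eigenvalues are preserved by:
1. Similarity transformations: A -> P^(-1)AP (same characteristic polynomial)
2. Transpose: A^T has the same eigenvalues as A

Eigenvalues are NOT preserved by:
- Adding identity: eigenvalues become 5+1, 1+1
- Scaling: eigenvalues become 10, 2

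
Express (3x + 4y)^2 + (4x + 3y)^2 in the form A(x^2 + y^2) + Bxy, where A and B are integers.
25(x^2 + y^2) + 48xy

Expanding: (3x + 4y)^2 = 9x^2 + 24xy + 16y^2
(4x + 3y)^2 = 16x^2 + 24xy + 9y^2
Sum = (9+16)(x^2+y^2) + 48xy = 25(x^2 + y^2) + 48xy
This is symmetric in x and y.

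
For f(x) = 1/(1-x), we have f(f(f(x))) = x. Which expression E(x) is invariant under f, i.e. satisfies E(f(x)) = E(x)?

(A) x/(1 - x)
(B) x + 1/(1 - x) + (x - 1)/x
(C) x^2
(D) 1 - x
B

Replace x by f(x) = 1/(1 - x) in each option and simplify. As a quick numerical cross-check, also compare E(5) with E(f(5)) = E(-1/4).

(A) x/(1 - x)  ->  (1/(1 - x))/(1 - (1/(1 - x))) = -1/x; check: E(5) = -5/4 but E(-1/4) = -1/5.   [not invariant]
(B) x + 1/(1 - x) + (x - 1)/x  ->  (1/(1 - x)) + 1/(1 - (1/(1 - x))) + ((1/(1 - x)) - 1)/(1/(1 - x)), which simplifies back to x + 1/(1 - x) + (x - 1)/x; check: E(5) = 111/20, E(-1/4) = 111/20.   [invariant]
(C) x^2  ->  (1/(1 - x))^2 = (x - 1)^(-2); check: E(5) = 25 but E(-1/4) = 1/16.   [not invariant]
(D) 1 - x  ->  1 - (1/(1 - x)) = x/(x - 1); check: E(5) = -4 but E(-1/4) = 5/4.   [not invariant]

Only (B) is unchanged. Indeed f(f(x)) = 1/(1 - 1/(1-x)) = (1-x)/(-x) = (x-1)/x, so E(x) = x + f(x) + f(f(x)) is the sum over the whole 3-cycle; applying f just permutes the three terms cyclically (x -> f(x) -> f(f(x)) -> x), leaving the sum unchanged.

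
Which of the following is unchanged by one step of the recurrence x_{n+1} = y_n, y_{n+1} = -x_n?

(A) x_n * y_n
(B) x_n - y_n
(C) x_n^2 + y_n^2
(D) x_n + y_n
C

For the recurrence x_{n+1} = y_n, y_{n+1} = -x_n:

x_{n+1}^2 + y_{n+1}^2 = y_n^2 + (-x_n)^2 = x_n^2 + y_n^2
The sum of squares is conserved (like energy in a harmonic oscillator).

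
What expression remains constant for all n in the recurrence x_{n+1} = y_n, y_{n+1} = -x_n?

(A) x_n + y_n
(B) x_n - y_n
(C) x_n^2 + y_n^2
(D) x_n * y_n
C

For the recurrence x_{n+1} = y_n, y_{n+1} = -x_n:

x_{n+1}^2 + y_{n+1}^2 = y_n^2 + (-x_n)^2 = x_n^2 + y_n^2
The sum of squares is conserved (like energy in a harmonic oscillator).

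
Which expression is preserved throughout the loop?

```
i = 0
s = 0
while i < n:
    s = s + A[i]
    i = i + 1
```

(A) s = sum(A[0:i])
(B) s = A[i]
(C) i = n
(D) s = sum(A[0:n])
A

A loop invariant must hold before the first iteration and be re-established by every execution of the body.

(A) s = sum(A[0:i]): Initially i = 0 and s = 0 = sum of the empty slice A[0:0]. If s = sum(A[0:i]) holds at the top of an iteration, the body sets s to sum(A[0:i]) + A[i] = sum(A[0:i+1]) and then i to i+1, so s = sum(A[0:i]) holds again. At exit i = n, giving s = sum(A[0:n]).

The other options fail:
(B) s = A[i]: after the first iteration s = A[0] but i = 1, so s = A[i] compares s with the wrong element (and fails in general).
(C) i = n: false initially (i = 0); it is the exit condition, not an invariant.
(D) s = sum(A[0:n]): false before the loop (s = 0, not the full sum) -- it only becomes true at exit.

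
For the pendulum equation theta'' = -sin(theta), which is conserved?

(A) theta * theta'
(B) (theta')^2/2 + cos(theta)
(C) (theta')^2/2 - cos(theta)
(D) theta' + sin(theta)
C

A first integral I satisfies dI/dt = 0 along every solution. Differentiate each option and use the equation of motion:
(A) d/dt[theta * theta'] = (theta')^2 + theta theta'' = (theta')^2 - theta sin(theta), not identically 0
(B) d/dt[(theta')^2/2 + cos(theta)] = theta' theta'' - sin(theta) theta' = -2 theta' sin(theta), not identically 0
(C) d/dt[(theta')^2/2 - cos(theta)] = theta' theta'' + sin(theta) theta' = theta'(-sin(theta)) + theta' sin(theta) = 0
(D) d/dt[theta' + sin(theta)] = theta'' + cos(theta) theta' = -sin(theta) + theta' cos(theta), not identically 0

Only (C) has zero time-derivative. This is the total energy: kinetic (theta')^2/2 plus potential -cos(theta).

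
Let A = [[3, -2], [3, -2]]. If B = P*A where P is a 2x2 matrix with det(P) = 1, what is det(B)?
0

By the multiplicative property of determinants, det(B) = det(P*A) = det(P) * det(A) = det(A),
so the determinant is invariant under multiplication by any determinant-1 matrix; we just need det(A).

det(A) = (3)(-2) - (-2)(3) = -6 - (-6) = 0

Therefore det(B) = 1 * 0 = 0.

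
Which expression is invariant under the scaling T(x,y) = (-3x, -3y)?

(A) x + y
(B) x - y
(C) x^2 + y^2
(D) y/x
D

Under the uniform scaling T(x,y) = (-3x, -3y):
Substitute the transformed coordinates into each option and compare with the original:
(A) x + y  ->  (-3x) + (-3y) = -3x - 3y   [differs from x + y: not invariant]
(B) x - y  ->  (-3x) - (-3y) = -3x + 3y   [differs from x - y: not invariant]
(C) x^2 + y^2  ->  (-3x)^2 + (-3y)^2 = 9x^2 + 9y^2   [differs from x^2 + y^2: not invariant]
(D) y/x  ->  (-3y)/(-3x) = y/x   [equals y/x: invariant]

Only option (D), y/x, is unchanged by the transformation.
The common factor -3 cancels in a ratio of coordinates, while sums, products and sums of squares pick up factors of -3 or 9.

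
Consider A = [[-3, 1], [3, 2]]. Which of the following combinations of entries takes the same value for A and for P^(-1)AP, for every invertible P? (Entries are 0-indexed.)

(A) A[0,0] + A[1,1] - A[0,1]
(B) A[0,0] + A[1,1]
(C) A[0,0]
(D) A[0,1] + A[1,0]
B

A[0,0] + A[1,1] is the trace of A. By the cyclic property of the trace, tr(P^(-1)AP) = tr(APP^(-1)) = tr(A), so it is the same for every matrix similar to A.

The other combinations are not similarity invariants. For example, take P = [[1, -1], [0, 1]] (det P = 1), so P^(-1) = [[1, 1], [0, 1]] and
B = P^(-1)AP = [[0, 3], [3, -1]].
Evaluating each option on A and on B:
(A) A[0,0] + A[1,1] - A[0,1]: -2 for A, -4 for B -> changes
(B) A[0,0] + A[1,1]: -1 for A, -1 for B -> unchanged
(C) A[0,0]: -3 for A, 0 for B -> changes
(D) A[0,1] + A[1,0]: 4 for A, 6 for B -> changes

Only (B) A[0,0] + A[1,1] = -1 survives (and it does so for every P, not just this one), so it is the invariant.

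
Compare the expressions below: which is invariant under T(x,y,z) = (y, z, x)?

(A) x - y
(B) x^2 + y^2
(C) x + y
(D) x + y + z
D

Apply T(x,y,z) = (y, z, x) to each option, i.e. replace (x, y, z) by the transformed coordinates.
Substitute the transformed coordinates into each option and compare with the original:
(A) x - y  ->  (y) - (z) = y - z   [differs from x - y: not invariant]
(B) x^2 + y^2  ->  (y)^2 + (z)^2 = y^2 + z^2   [differs from x^2 + y^2: not invariant]
(C) x + y  ->  (y) + (z) = y + z   [differs from x + y: not invariant]
(D) x + y + z  ->  (y) + (z) + (x) = x + y + z   [equals x + y + z: invariant]

Only option (D), x + y + z, is unchanged by the transformation.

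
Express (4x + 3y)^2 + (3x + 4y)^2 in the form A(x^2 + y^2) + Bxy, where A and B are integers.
25(x^2 + y^2) + 48xy

Expanding: (4x + 3y)^2 = 16x^2 + 24xy + 9y^2
(3x + 4y)^2 = 9x^2 + 24xy + 16y^2
Sum = (16+9)(x^2+y^2) + 48xy = 25(x^2 + y^2) + 48xy
This is symmetric in x and y.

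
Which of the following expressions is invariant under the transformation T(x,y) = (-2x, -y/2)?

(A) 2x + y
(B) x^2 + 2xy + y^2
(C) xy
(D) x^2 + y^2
C

An expression E(x,y) is invariant under T if E(T(x,y)) = E(x,y). Here T(x,y) = (-2x, -y/2).
Substitute the transformed coordinates into each option and compare with the original:
(A) 2x + y  ->  2(-2x) + (-y/2) = -4x - y/2   [differs from 2x + y: not invariant]
(B) x^2 + 2xy + y^2  ->  (-2x)^2 + 2(-2x)(-y/2) + (-y/2)^2 = 4x^2 + 2xy + y^2/4   [differs from x^2 + 2xy + y^2: not invariant]
(C) xy  ->  (-2x)(-y/2) = xy   [equals xy: invariant]
(D) x^2 + y^2  ->  (-2x)^2 + (-y/2)^2 = 4x^2 + y^2/4   [differs from x^2 + y^2: not invariant]

Only option (C), xy, is unchanged by the transformation.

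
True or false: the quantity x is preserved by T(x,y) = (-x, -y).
False

Substitute T(x,y) = (-x, -y) into the expression and compare with the original.

Original: x
After applying T: (-x) = -x

This differs from the original x (difference: -2x), so the expression is NOT invariant.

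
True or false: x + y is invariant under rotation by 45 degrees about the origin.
False

Applying rotation by 45 degrees: x' = x*cos(45 degrees) - y*sin(45 degrees) = sqrt(2)x/2 - sqrt(2)y/2, y' = x*sin(45 degrees) + y*cos(45 degrees) = sqrt(2)x/2 + sqrt(2)y/2

Substituting into x + y:
(sqrt(2)x/2 - sqrt(2)y/2) + (sqrt(2)x/2 + sqrt(2)y/2)
= sqrt(2)x

This differs from the original expression x + y, so it is NOT invariant.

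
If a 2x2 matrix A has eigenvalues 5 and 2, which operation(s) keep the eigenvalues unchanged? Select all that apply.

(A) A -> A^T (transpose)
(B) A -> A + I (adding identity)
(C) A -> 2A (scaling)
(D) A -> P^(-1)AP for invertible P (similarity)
A and D

Eigenvalues are preserved by:
1. Similarity transformations: A -> P^(-1)AP (same characteristic polynomial)
2. Transpose: A^T has the same eigenvalues as A

Eigenvalues are NOT preserved by:
- Adding identity: eigenvalues become 5+1, 2+1
- Scaling: eigenvalues become 10, 4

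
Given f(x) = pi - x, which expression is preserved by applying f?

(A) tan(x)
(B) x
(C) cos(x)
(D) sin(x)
D

For f(x) = pi - x:
sin(pi - x) = sin(x), so sine is invariant under this transformation.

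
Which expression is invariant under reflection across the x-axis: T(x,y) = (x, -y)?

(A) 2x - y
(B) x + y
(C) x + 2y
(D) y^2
D

The map is reflection across the x-axis: T(x,y) = (x, -y).
Substitute the transformed coordinates into each option and compare with the original:
(A) 2x - y  ->  2(x) - (-y) = 2x + y   [differs from 2x - y: not invariant]
(B) x + y  ->  (x) + (-y) = x - y   [differs from x + y: not invariant]
(C) x + 2y  ->  (x) + 2(-y) = x - 2y   [differs from x + 2y: not invariant]
(D) y^2  ->  (-y)^2 = y^2   [equals y^2: invariant]

Only option (D), y^2, is unchanged by the transformation.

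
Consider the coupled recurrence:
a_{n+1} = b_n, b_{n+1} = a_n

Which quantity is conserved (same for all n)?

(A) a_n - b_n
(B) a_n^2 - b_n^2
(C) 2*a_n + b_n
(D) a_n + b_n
D

Replace a_n by a_{n+1} = b_n and b_n by b_{n+1} = a_n in each option and simplify:
(A) a_n - b_n  ->  (b_n) - (a_n) = -a_n + b_n   [not conserved]
(B) a_n^2 - b_n^2  ->  (b_n)^2 - (a_n)^2 = -a_n^2 + b_n^2   [not conserved]
(C) 2*a_n + b_n  ->  2*(b_n) + (a_n) = a_n + 2*b_n   [not conserved]
(D) a_n + b_n  ->  (b_n) + (a_n) = a_n + b_n   [conserved]

Only (D) a_n + b_n returns to itself after one step, so it is the conserved quantity.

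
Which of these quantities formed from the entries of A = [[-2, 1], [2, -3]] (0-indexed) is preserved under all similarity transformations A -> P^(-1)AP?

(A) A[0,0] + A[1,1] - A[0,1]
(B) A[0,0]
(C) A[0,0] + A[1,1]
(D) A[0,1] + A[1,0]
C

A[0,0] + A[1,1] is the trace of A. By the cyclic property of the trace, tr(P^(-1)AP) = tr(APP^(-1)) = tr(A), so it is the same for every matrix similar to A.

The other combinations are not similarity invariants. For example, take P = [[1, 1], [0, 1]] (det P = 1), so P^(-1) = [[1, -1], [0, 1]] and
B = P^(-1)AP = [[-4, 0], [2, -1]].
Evaluating each option on A and on B:
(A) A[0,0] + A[1,1] - A[0,1]: -6 for A, -5 for B -> changes
(B) A[0,0]: -2 for A, -4 for B -> changes
(C) A[0,0] + A[1,1]: -5 for A, -5 for B -> unchanged
(D) A[0,1] + A[1,0]: 3 for A, 2 for B -> changes

Only (C) A[0,0] + A[1,1] = -5 survives (and it does so for every P, not just this one), so it is the invariant.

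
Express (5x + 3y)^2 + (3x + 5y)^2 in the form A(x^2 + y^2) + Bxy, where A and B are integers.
34(x^2 + y^2) + 60xy

Expanding: (5x + 3y)^2 = 25x^2 + 30xy + 9y^2
(3x + 5y)^2 = 9x^2 + 30xy + 25y^2
Sum = (25+9)(x^2+y^2) + 60xy = 34(x^2 + y^2) + 60xy
This is symmetric in x and y.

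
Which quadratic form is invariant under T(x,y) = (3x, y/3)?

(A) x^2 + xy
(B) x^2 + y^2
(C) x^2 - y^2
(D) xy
D

T multiplies x by 3 and divides y by 3.
Substitute the transformed coordinates into each option and compare with the original:
(A) x^2 + xy  ->  (3x)^2 + (3x)(y/3) = 9x^2 + xy   [differs from x^2 + xy: not invariant]
(B) x^2 + y^2  ->  (3x)^2 + (y/3)^2 = 9x^2 + y^2/9   [differs from x^2 + y^2: not invariant]
(C) x^2 - y^2  ->  (3x)^2 - (y/3)^2 = 9x^2 - y^2/9   [differs from x^2 - y^2: not invariant]
(D) xy  ->  (3x)(y/3) = xy   [equals xy: invariant]

Only option (D), xy, is unchanged by the transformation.
The factors 3 and 1/3 cancel only in the pure product xy.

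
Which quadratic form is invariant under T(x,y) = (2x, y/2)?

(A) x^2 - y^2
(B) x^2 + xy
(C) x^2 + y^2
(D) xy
D

T multiplies x by 2 and divides y by 2.
Substitute the transformed coordinates into each option and compare with the original:
(A) x^2 - y^2  ->  (2x)^2 - (y/2)^2 = 4x^2 - y^2/4   [differs from x^2 - y^2: not invariant]
(B) x^2 + xy  ->  (2x)^2 + (2x)(y/2) = 4x^2 + xy   [differs from x^2 + xy: not invariant]
(C) x^2 + y^2  ->  (2x)^2 + (y/2)^2 = 4x^2 + y^2/4   [differs from x^2 + y^2: not invariant]
(D) xy  ->  (2x)(y/2) = xy   [equals xy: invariant]

Only option (D), xy, is unchanged by the transformation.
The factors 2 and 1/2 cancel only in the pure product xy.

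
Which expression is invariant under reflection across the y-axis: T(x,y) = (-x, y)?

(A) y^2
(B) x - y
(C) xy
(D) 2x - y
A

The map is reflection across the y-axis: T(x,y) = (-x, y).
Substitute the transformed coordinates into each option and compare with the original:
(A) y^2  ->  (y)^2 = y^2   [equals y^2: invariant]
(B) x - y  ->  (-x) - (y) = -x - y   [differs from x - y: not invariant]
(C) xy  ->  (-x)(y) = -xy   [differs from xy: not invariant]
(D) 2x - y  ->  2(-x) - (y) = -2x - y   [differs from 2x - y: not invariant]

Only option (A), y^2, is unchanged by the transformation.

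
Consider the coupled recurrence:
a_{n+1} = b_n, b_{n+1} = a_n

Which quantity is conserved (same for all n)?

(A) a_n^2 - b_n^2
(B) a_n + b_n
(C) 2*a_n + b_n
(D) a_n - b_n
B

Replace a_n by a_{n+1} = b_n and b_n by b_{n+1} = a_n in each option and simplify:
(A) a_n^2 - b_n^2  ->  (b_n)^2 - (a_n)^2 = -a_n^2 + b_n^2   [not conserved]
(B) a_n + b_n  ->  (b_n) + (a_n) = a_n + b_n   [conserved]
(C) 2*a_n + b_n  ->  2*(b_n) + (a_n) = a_n + 2*b_n   [not conserved]
(D) a_n - b_n  ->  (b_n) - (a_n) = -a_n + b_n   [not conserved]

Only (B) a_n + b_n returns to itself after one step, so it is the conserved quantity.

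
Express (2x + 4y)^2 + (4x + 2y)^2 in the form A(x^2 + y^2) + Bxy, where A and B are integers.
20(x^2 + y^2) + 32xy

Expanding: (2x + 4y)^2 = 4x^2 + 16xy + 16y^2
(4x + 2y)^2 = 16x^2 + 16xy + 4y^2
Sum = (4+16)(x^2+y^2) + 32xy = 20(x^2 + y^2) + 32xy
This is symmetric in x and y.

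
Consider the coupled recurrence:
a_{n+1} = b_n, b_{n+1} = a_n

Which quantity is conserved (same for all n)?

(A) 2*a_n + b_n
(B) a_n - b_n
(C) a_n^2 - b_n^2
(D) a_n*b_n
D

Replace a_n by a_{n+1} = b_n and b_n by b_{n+1} = a_n in each option and simplify:
(A) 2*a_n + b_n  ->  2*(b_n) + (a_n) = a_n + 2*b_n   [not conserved]
(B) a_n - b_n  ->  (b_n) - (a_n) = -a_n + b_n   [not conserved]
(C) a_n^2 - b_n^2  ->  (b_n)^2 - (a_n)^2 = -a_n^2 + b_n^2   [not conserved]
(D) a_n*b_n  ->  (b_n)*(a_n) = a_n*b_n   [conserved]

Only (D) a_n*b_n returns to itself after one step, so it is the conserved quantity.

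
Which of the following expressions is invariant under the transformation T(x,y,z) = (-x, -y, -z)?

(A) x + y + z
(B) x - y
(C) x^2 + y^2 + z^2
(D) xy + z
C

Apply T(x,y,z) = (-x, -y, -z) to each option, i.e. replace (x, y, z) by the transformed coordinates.
Substitute the transformed coordinates into each option and compare with the original:
(A) x + y + z  ->  (-x) + (-y) + (-z) = -x - y - z   [differs from x + y + z: not invariant]
(B) x - y  ->  (-x) - (-y) = -x + y   [differs from x - y: not invariant]
(C) x^2 + y^2 + z^2  ->  (-x)^2 + (-y)^2 + (-z)^2 = x^2 + y^2 + z^2   [equals x^2 + y^2 + z^2: invariant]
(D) xy + z  ->  (-x)(-y) + (-z) = xy - z   [differs from xy + z: not invariant]

Only option (C), x^2 + y^2 + z^2, is unchanged by the transformation.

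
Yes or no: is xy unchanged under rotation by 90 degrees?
No

Applying rotation by 90 degrees: x' = x*cos(90 degrees) - y*sin(90 degrees) = -y, y' = x*sin(90 degrees) + y*cos(90 degrees) = x

Substituting into xy:
(-y)(x)
= -xy

This differs from the original expression xy, so it is NOT invariant.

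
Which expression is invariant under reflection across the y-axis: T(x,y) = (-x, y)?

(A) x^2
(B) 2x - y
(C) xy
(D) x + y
A

The map is reflection across the y-axis: T(x,y) = (-x, y).
Substitute the transformed coordinates into each option and compare with the original:
(A) x^2  ->  (-x)^2 = x^2   [equals x^2: invariant]
(B) 2x - y  ->  2(-x) - (y) = -2x - y   [differs from 2x - y: not invariant]
(C) xy  ->  (-x)(y) = -xy   [differs from xy: not invariant]
(D) x + y  ->  (-x) + (y) = -x + y   [differs from x + y: not invariant]

Only option (A), x^2, is unchanged by the transformation.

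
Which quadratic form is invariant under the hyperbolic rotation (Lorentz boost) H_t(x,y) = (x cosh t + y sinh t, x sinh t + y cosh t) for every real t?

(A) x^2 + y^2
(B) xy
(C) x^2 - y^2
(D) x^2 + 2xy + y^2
C

Write x' = x cosh t + y sinh t, y' = x sinh t + y cosh t and substitute into each option:
(A) x^2 + y^2: (x cosh t + y sinh t)^2 + (x sinh t + y cosh t)^2 = (x^2 + y^2)(cosh^2 t + sinh^2 t) + 4xy sinh t cosh t = (x^2 + y^2) cosh 2t + 2xy sinh 2t   [not invariant for t != 0]
(B) xy: (x cosh t + y sinh t)(x sinh t + y cosh t) = xy(cosh^2 t + sinh^2 t) + (x^2 + y^2) sinh t cosh t = xy cosh 2t + (x^2 + y^2)(sinh 2t)/2   [not invariant for t != 0]
(C) x^2 - y^2: (x cosh t + y sinh t)^2 - (x sinh t + y cosh t)^2 = x^2(cosh^2 t - sinh^2 t) + 2xy(cosh t sinh t - sinh t cosh t) + y^2(sinh^2 t - cosh^2 t) = x^2 - y^2   [invariant, using cosh^2 t - sinh^2 t = 1]
(D) x^2 + 2xy + y^2: (x' + y')^2 with x' + y' = (x + y)(cosh t + sinh t) = (x + y)e^t, so it becomes (x + y)^2 e^(2t)   [not invariant for t != 0]

Only (C) x^2 - y^2 is unchanged; it is the Minkowski form preserved by Lorentz boosts, just as x^2 + y^2 is preserved by ordinary rotations.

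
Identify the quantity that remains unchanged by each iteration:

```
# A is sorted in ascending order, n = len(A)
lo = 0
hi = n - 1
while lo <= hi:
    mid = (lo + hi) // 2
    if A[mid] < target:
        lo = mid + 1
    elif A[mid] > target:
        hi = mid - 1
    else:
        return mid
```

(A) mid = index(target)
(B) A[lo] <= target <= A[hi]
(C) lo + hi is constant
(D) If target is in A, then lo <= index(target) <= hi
D

A loop invariant must hold before the first iteration and be re-established by every execution of the body.

(D) If target is in A, then lo <= index(target) <= hi: Before the loop [lo, hi] = [0, n-1] covers every index. When A[mid] < target, sortedness puts target strictly to the right of mid, so setting lo = mid + 1 keeps index(target) in [lo, hi]; symmetrically for hi = mid - 1. Hence 'if target is in A then lo <= index(target) <= hi' holds after every iteration, and when lo > hi it proves target is absent.

The other options fail:
(A) mid = index(target): mid is just the current probe; it equals index(target) only on the iteration that returns.
(B) A[lo] <= target <= A[hi]: fails when target is not in A (e.g. target < A[0] already violates it before the loop), so it is not maintained in general.
(C) lo + hi is constant: each iteration moves exactly one of lo, hi, so lo + hi changes (e.g. 0 + (n-1) becomes (mid+1) + (n-1)).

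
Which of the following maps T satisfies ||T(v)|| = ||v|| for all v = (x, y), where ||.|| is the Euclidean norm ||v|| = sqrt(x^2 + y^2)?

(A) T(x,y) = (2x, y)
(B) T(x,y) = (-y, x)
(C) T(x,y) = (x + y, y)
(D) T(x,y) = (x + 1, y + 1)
B

A transformation preserves a norm if ||T(v)|| = ||v|| for every v; a single vector where the norm changes rules an option out.

(A) T(x,y) = (2x, y): v = (1, 0) has norm sqrt((1)^2 + (0)^2) = 1, but T(v) = (2, 0) has norm 2 -- not preserved.
(B) T(x,y) = (-y, x): preserves the norm -- it is an orthogonal map (a rotation/reflection), and (-y)^2 + (x)^2 simplifies to x^2 + y^2.
(C) T(x,y) = (x + y, y): v = (0, 1) has norm sqrt((0)^2 + (1)^2) = 1, but T(v) = (1, 1) has norm sqrt(2) -- not preserved.
(D) T(x,y) = (x + 1, y + 1): v = (1, 0) has norm sqrt((1)^2 + (0)^2) = 1, but T(v) = (2, 1) has norm sqrt(5) -- not preserved.

Therefore the answer is (B).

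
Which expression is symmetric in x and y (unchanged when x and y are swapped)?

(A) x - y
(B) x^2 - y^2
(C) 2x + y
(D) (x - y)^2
D

A symmetric expression is unchanged when the variables are permuted; here the transformation to test is the swap (x, y) -> (y, x).
Substitute the transformed coordinates into each option and compare with the original:
(A) x - y  ->  (y) - (x) = -x + y   [differs from x - y: not invariant]
(B) x^2 - y^2  ->  (y)^2 - (x)^2 = -x^2 + y^2   [differs from x^2 - y^2: not invariant]
(C) 2x + y  ->  2(y) + (x) = x + 2y   [differs from 2x + y: not invariant]
(D) (x - y)^2  ->  ((y) - (x))^2 = x^2 - 2xy + y^2   [equals (x - y)^2: invariant]

Only option (D), (x - y)^2, is unchanged by the transformation.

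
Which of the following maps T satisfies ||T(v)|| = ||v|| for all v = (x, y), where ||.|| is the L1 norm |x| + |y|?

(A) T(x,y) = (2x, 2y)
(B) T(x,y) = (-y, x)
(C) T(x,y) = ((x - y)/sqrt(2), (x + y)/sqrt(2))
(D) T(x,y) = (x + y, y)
B

A transformation preserves a norm if ||T(v)|| = ||v|| for every v; a single vector where the norm changes rules an option out.

(A) T(x,y) = (2x, 2y): v = (1, 0) has norm |1| + |0| = 1, but T(v) = (2, 0) has norm 2 -- not preserved.
(B) T(x,y) = (-y, x): preserves the norm -- it only permutes the coordinates and/or flips signs, which leaves |x| + |y| unchanged.
(C) T(x,y) = ((x - y)/sqrt(2), (x + y)/sqrt(2)): v = (1, 0) has norm |1| + |0| = 1, but T(v) = (sqrt(2)/2, sqrt(2)/2) has norm sqrt(2) -- not preserved.
(D) T(x,y) = (x + y, y): v = (0, 1) has norm |0| + |1| = 1, but T(v) = (1, 1) has norm 2 -- not preserved.

Therefore the answer is (B).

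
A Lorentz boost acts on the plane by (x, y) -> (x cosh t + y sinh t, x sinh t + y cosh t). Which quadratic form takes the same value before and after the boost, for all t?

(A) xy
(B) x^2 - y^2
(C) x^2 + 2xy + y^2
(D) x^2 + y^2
B

Write x' = x cosh t + y sinh t, y' = x sinh t + y cosh t and substitute into each option:
(A) xy: (x cosh t + y sinh t)(x sinh t + y cosh t) = xy(cosh^2 t + sinh^2 t) + (x^2 + y^2) sinh t cosh t = xy cosh 2t + (x^2 + y^2)(sinh 2t)/2   [not invariant for t != 0]
(B) x^2 - y^2: (x cosh t + y sinh t)^2 - (x sinh t + y cosh t)^2 = x^2(cosh^2 t - sinh^2 t) + 2xy(cosh t sinh t - sinh t cosh t) + y^2(sinh^2 t - cosh^2 t) = x^2 - y^2   [invariant, using cosh^2 t - sinh^2 t = 1]
(C) x^2 + 2xy + y^2: (x' + y')^2 with x' + y' = (x + y)(cosh t + sinh t) = (x + y)e^t, so it becomes (x + y)^2 e^(2t)   [not invariant for t != 0]
(D) x^2 + y^2: (x cosh t + y sinh t)^2 + (x sinh t + y cosh t)^2 = (x^2 + y^2)(cosh^2 t + sinh^2 t) + 4xy sinh t cosh t = (x^2 + y^2) cosh 2t + 2xy sinh 2t   [not invariant for t != 0]

Only (B) x^2 - y^2 is unchanged; it is the Minkowski form preserved by Lorentz boosts, just as x^2 + y^2 is preserved by ordinary rotations.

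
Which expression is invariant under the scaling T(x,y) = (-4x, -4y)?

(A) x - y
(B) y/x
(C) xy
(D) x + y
B

Under the uniform scaling T(x,y) = (-4x, -4y):
Substitute the transformed coordinates into each option and compare with the original:
(A) x - y  ->  (-4x) - (-4y) = -4x + 4y   [differs from x - y: not invariant]
(B) y/x  ->  (-4y)/(-4x) = y/x   [equals y/x: invariant]
(C) xy  ->  (-4x)(-4y) = 16xy   [differs from xy: not invariant]
(D) x + y  ->  (-4x) + (-4y) = -4x - 4y   [differs from x + y: not invariant]

Only option (B), y/x, is unchanged by the transformation.
The common factor -4 cancels in a ratio of coordinates, while sums, products and sums of squares pick up factors of -4 or 16.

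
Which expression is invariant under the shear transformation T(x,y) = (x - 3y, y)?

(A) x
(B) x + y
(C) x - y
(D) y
D

Under the shear T(x,y) = (x - 3y, y):
Substitute the transformed coordinates into each option and compare with the original:
(A) x  ->  (x - 3y) = x - 3y   [differs from x: not invariant]
(B) x + y  ->  (x - 3y) + (y) = x - 2y   [differs from x + y: not invariant]
(C) x - y  ->  (x - 3y) - (y) = x - 4y   [differs from x - y: not invariant]
(D) y  ->  (y) = y   [equals y: invariant]

Only option (D), y, is unchanged by the transformation.
A horizontal shear moves points parallel to the x-axis, so the y-coordinate (and any function of y alone) is unchanged.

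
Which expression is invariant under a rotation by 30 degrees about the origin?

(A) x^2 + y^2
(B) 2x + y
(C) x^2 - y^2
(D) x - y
A

A rotation by 30 degrees sends (x, y) to (sqrt(3)x/2 - y/2, x/2 + sqrt(3)y/2).
Substitute the transformed coordinates into each option and compare with the original:
(A) x^2 + y^2  ->  (sqrt(3)x/2 - y/2)^2 + (x/2 + sqrt(3)y/2)^2 = x^2 + y^2   [equals x^2 + y^2: invariant]
(B) 2x + y  ->  2(sqrt(3)x/2 - y/2) + (x/2 + sqrt(3)y/2) = x/2 + sqrt(3)x - y + sqrt(3)y/2   [differs from 2x + y: not invariant]
(C) x^2 - y^2  ->  (sqrt(3)x/2 - y/2)^2 - (x/2 + sqrt(3)y/2)^2 = x^2/2 - sqrt(3)xy - y^2/2   [differs from x^2 - y^2: not invariant]
(D) x - y  ->  (sqrt(3)x/2 - y/2) - (x/2 + sqrt(3)y/2) = -x/2 + sqrt(3)x/2 - sqrt(3)y/2 - y/2   [differs from x - y: not invariant]

Only option (A), x^2 + y^2, is unchanged by the transformation.
Geometrically, x^2 + y^2 is the squared distance from the origin, which every rotation about the origin preserves.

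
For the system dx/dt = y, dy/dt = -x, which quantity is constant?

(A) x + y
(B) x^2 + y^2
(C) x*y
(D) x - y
B

A first integral I satisfies dI/dt = 0 along every solution. Differentiate each option and use the equation of motion:
(A) d/dt[x + y] = y + (-x) = y - x, not identically 0
(B) d/dt[x^2 + y^2] = 2x*dx/dt + 2y*dy/dt = 2x*y + 2y*(-x) = 0
(C) d/dt[x*y] = (dx/dt)y + x(dy/dt) = y^2 - x^2, not identically 0
(D) d/dt[x - y] = y - (-x) = x + y, not identically 0

Only (B) has zero time-derivative. So x^2 + y^2 (the squared radius; trajectories are circles) is the conserved quantity.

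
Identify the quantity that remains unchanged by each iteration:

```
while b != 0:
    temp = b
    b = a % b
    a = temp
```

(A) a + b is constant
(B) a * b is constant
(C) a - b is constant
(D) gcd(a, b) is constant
D

A loop invariant must hold before the first iteration and be re-established by every execution of the body.

(D) gcd(a, b) is constant: One iteration replaces (a, b) by (b, a mod b). Since a mod b = a - q*b for an integer q, any common divisor of a and b divides b and a mod b, and conversely; hence gcd(b, a mod b) = gcd(a, b). For instance (14, 10) -> (10, 4) keeps gcd = 2. At exit b = 0 and a = gcd of the original inputs.

The other options fail:
(A) a + b is constant: e.g. (a, b) = (14, 10) -> (10, 4): the sum goes from 24 to 14.
(B) a * b is constant: e.g. (a, b) = (14, 10) -> (10, 4): the product goes from 140 to 40.
(C) a - b is constant: e.g. (a, b) = (14, 10) -> (10, 4): the difference goes from 4 to 6.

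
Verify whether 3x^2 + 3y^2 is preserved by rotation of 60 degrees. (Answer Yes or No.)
Yes

Applying rotation by 60 degrees: x' = x*cos(60 degrees) - y*sin(60 degrees) = x/2 - sqrt(3)y/2, y' = x*sin(60 degrees) + y*cos(60 degrees) = sqrt(3)x/2 + y/2

Substituting into 3x^2 + 3y^2:
3(x/2 - sqrt(3)y/2)^2 + 3(sqrt(3)x/2 + y/2)^2
= 3x^2 + 3y^2

This equals the original expression 3x^2 + 3y^2, so it IS invariant.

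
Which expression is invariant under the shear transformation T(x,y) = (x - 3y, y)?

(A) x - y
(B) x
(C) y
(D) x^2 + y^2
C

Under the shear T(x,y) = (x - 3y, y):
Substitute the transformed coordinates into each option and compare with the original:
(A) x - y  ->  (x - 3y) - (y) = x - 4y   [differs from x - y: not invariant]
(B) x  ->  (x - 3y) = x - 3y   [differs from x: not invariant]
(C) y  ->  (y) = y   [equals y: invariant]
(D) x^2 + y^2  ->  (x - 3y)^2 + (y)^2 = x^2 - 6xy + 10y^2   [differs from x^2 + y^2: not invariant]

Only option (C), y, is unchanged by the transformation.
A horizontal shear moves points parallel to the x-axis, so the y-coordinate (and any function of y alone) is unchanged.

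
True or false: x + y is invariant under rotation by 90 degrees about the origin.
False

Applying rotation by 90 degrees: x' = x*cos(90 degrees) - y*sin(90 degrees) = -y, y' = x*sin(90 degrees) + y*cos(90 degrees) = x

Substituting into x + y:
(-y) + (x)
= x - y

This differs from the original expression x + y, so it is NOT invariant.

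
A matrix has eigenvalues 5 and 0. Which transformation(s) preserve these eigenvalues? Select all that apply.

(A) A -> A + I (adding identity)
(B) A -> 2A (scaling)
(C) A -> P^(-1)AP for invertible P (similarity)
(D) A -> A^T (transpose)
C and D

Eigenvalues are preserved by:
1. Similarity transformations: A -> P^(-1)AP (same characteristic polynomial)
2. Transpose: A^T has the same eigenvalues as A

Eigenvalues are NOT preserved by:
- Adding identity: eigenvalues become 5+1, 0+1
- Scaling: eigenvalues become 10, 0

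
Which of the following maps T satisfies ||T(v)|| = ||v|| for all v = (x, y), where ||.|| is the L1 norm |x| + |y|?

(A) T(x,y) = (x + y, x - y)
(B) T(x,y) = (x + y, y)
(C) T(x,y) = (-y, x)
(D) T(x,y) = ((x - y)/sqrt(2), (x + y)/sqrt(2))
C

A transformation preserves a norm if ||T(v)|| = ||v|| for every v; a single vector where the norm changes rules an option out.

(A) T(x,y) = (x + y, x - y): v = (1, 0) has norm |1| + |0| = 1, but T(v) = (1, 1) has norm 2 -- not preserved.
(B) T(x,y) = (x + y, y): v = (0, 1) has norm |0| + |1| = 1, but T(v) = (1, 1) has norm 2 -- not preserved.
(C) T(x,y) = (-y, x): preserves the norm -- it only permutes the coordinates and/or flips signs, which leaves |x| + |y| unchanged.
(D) T(x,y) = ((x - y)/sqrt(2), (x + y)/sqrt(2)): v = (1, 0) has norm |1| + |0| = 1, but T(v) = (sqrt(2)/2, sqrt(2)/2) has norm sqrt(2) -- not preserved.

Therefore the answer is (C).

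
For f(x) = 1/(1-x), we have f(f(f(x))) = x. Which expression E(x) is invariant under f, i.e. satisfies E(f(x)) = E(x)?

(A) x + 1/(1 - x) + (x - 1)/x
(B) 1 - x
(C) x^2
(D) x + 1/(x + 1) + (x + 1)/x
A

Replace x by f(x) = 1/(1 - x) in each option and simplify. As a quick numerical cross-check, also compare E(3) with E(f(3)) = E(-1/2).

(A) x + 1/(1 - x) + (x - 1)/x  ->  (1/(1 - x)) + 1/(1 - (1/(1 - x))) + ((1/(1 - x)) - 1)/(1/(1 - x)), which simplifies back to x + 1/(1 - x) + (x - 1)/x; check: E(3) = 19/6, E(-1/2) = 19/6.   [invariant]
(B) 1 - x  ->  1 - (1/(1 - x)) = x/(x - 1); check: E(3) = -2 but E(-1/2) = 3/2.   [not invariant]
(C) x^2  ->  (1/(1 - x))^2 = (x - 1)^(-2); check: E(3) = 9 but E(-1/2) = 1/4.   [not invariant]
(D) x + 1/(x + 1) + (x + 1)/x  ->  (1/(1 - x)) + 1/((1/(1 - x)) + 1) + ((1/(1 - x)) + 1)/(1/(1 - x)) = (-x^3 + 6x^2 - 11x + 7)/(x^2 - 3x + 2); check: E(3) = 55/12 but E(-1/2) = 1/2.   [not invariant]

Only (A) is unchanged. Indeed f(f(x)) = 1/(1 - 1/(1-x)) = (1-x)/(-x) = (x-1)/x, so E(x) = x + f(x) + f(f(x)) is the sum over the whole 3-cycle; applying f just permutes the three terms cyclically (x -> f(x) -> f(f(x)) -> x), leaving the sum unchanged.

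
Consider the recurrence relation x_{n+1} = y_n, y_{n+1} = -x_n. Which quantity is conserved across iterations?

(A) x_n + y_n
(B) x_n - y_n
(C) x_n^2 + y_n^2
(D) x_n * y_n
C

For the recurrence x_{n+1} = y_n, y_{n+1} = -x_n:

x_{n+1}^2 + y_{n+1}^2 = y_n^2 + (-x_n)^2 = x_n^2 + y_n^2
The sum of squares is conserved (like energy in a harmonic oscillator).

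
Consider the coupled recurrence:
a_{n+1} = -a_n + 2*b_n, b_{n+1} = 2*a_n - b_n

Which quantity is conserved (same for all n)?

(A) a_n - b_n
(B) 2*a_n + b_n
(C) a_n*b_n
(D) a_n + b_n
D

Replace a_n by a_{n+1} = -a_n + 2*b_n and b_n by b_{n+1} = 2*a_n - b_n in each option and simplify:
(A) a_n - b_n  ->  (-a_n + 2*b_n) - (2*a_n - b_n) = -3*a_n + 3*b_n   [not conserved]
(B) 2*a_n + b_n  ->  2*(-a_n + 2*b_n) + (2*a_n - b_n) = 3*b_n   [not conserved]
(C) a_n*b_n  ->  (-a_n + 2*b_n)*(2*a_n - b_n) = -2*a_n^2 + 5*a_n*b_n - 2*b_n^2   [not conserved]
(D) a_n + b_n  ->  (-a_n + 2*b_n) + (2*a_n - b_n) = a_n + b_n   [conserved]

Only (D) a_n + b_n returns to itself after one step, so it is the conserved quantity.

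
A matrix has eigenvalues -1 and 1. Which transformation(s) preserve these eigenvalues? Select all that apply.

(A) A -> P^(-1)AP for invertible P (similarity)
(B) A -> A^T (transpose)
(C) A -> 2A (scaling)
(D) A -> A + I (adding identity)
A and B

Eigenvalues are preserved by:
1. Similarity transformations: A -> P^(-1)AP (same characteristic polynomial)
2. Transpose: A^T has the same eigenvalues as A

Eigenvalues are NOT preserved by:
- Adding identity: eigenvalues become -1+1, 1+1
- Scaling: eigenvalues become -2, 2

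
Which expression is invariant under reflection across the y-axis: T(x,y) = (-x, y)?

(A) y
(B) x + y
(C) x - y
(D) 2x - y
A

The map is reflection across the y-axis: T(x,y) = (-x, y).
Substitute the transformed coordinates into each option and compare with the original:
(A) y  ->  (y) = y   [equals y: invariant]
(B) x + y  ->  (-x) + (y) = -x + y   [differs from x + y: not invariant]
(C) x - y  ->  (-x) - (y) = -x - y   [differs from x - y: not invariant]
(D) 2x - y  ->  2(-x) - (y) = -2x - y   [differs from 2x - y: not invariant]

Only option (A), y, is unchanged by the transformation.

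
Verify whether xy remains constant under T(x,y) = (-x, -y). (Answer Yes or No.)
Yes

Substitute T(x,y) = (-x, -y) into the expression and compare with the original.

Original: xy
After applying T: (-x)(-y) = xy

This is identical to the original xy, so the expression is invariant.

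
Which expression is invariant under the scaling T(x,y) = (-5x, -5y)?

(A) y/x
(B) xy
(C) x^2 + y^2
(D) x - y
A

Under the uniform scaling T(x,y) = (-5x, -5y):
Substitute the transformed coordinates into each option and compare with the original:
(A) y/x  ->  (-5y)/(-5x) = y/x   [equals y/x: invariant]
(B) xy  ->  (-5x)(-5y) = 25xy   [differs from xy: not invariant]
(C) x^2 + y^2  ->  (-5x)^2 + (-5y)^2 = 25x^2 + 25y^2   [differs from x^2 + y^2: not invariant]
(D) x - y  ->  (-5x) - (-5y) = -5x + 5y   [differs from x - y: not invariant]

Only option (A), y/x, is unchanged by the transformation.
The common factor -5 cancels in a ratio of coordinates, while sums, products and sums of squares pick up factors of -5 or 25.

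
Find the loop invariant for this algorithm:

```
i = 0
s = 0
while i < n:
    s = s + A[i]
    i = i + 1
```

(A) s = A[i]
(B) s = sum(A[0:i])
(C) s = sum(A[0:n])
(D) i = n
B

A loop invariant must hold before the first iteration and be re-established by every execution of the body.

(B) s = sum(A[0:i]): Initially i = 0 and s = 0 = sum of the empty slice A[0:0]. If s = sum(A[0:i]) holds at the top of an iteration, the body sets s to sum(A[0:i]) + A[i] = sum(A[0:i+1]) and then i to i+1, so s = sum(A[0:i]) holds again. At exit i = n, giving s = sum(A[0:n]).

The other options fail:
(A) s = A[i]: after the first iteration s = A[0] but i = 1, so s = A[i] compares s with the wrong element (and fails in general).
(C) s = sum(A[0:n]): false before the loop (s = 0, not the full sum) -- it only becomes true at exit.
(D) i = n: false initially (i = 0); it is the exit condition, not an invariant.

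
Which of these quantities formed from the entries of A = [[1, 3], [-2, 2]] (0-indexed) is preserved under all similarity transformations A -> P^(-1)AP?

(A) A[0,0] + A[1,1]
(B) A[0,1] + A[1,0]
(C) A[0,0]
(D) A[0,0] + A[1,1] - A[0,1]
A

A[0,0] + A[1,1] is the trace of A. By the cyclic property of the trace, tr(P^(-1)AP) = tr(APP^(-1)) = tr(A), so it is the same for every matrix similar to A.

The other combinations are not similarity invariants. For example, take P = [[1, -1], [0, 1]] (det P = 1), so P^(-1) = [[1, 1], [0, 1]] and
B = P^(-1)AP = [[-1, 6], [-2, 4]].
Evaluating each option on A and on B:
(A) A[0,0] + A[1,1]: 3 for A, 3 for B -> unchanged
(B) A[0,1] + A[1,0]: 1 for A, 4 for B -> changes
(C) A[0,0]: 1 for A, -1 for B -> changes
(D) A[0,0] + A[1,1] - A[0,1]: 0 for A, -3 for B -> changes

Only (A) A[0,0] + A[1,1] = 3 survives (and it does so for every P, not just this one), so it is the invariant.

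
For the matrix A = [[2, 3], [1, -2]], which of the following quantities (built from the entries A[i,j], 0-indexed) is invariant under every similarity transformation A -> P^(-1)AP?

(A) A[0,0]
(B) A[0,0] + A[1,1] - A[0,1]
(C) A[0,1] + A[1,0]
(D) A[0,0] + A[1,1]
D

A[0,0] + A[1,1] is the trace of A. By the cyclic property of the trace, tr(P^(-1)AP) = tr(APP^(-1)) = tr(A), so it is the same for every matrix similar to A.

The other combinations are not similarity invariants. For example, take P = [[1, 1], [0, 1]] (det P = 1), so P^(-1) = [[1, -1], [0, 1]] and
B = P^(-1)AP = [[1, 6], [1, -1]].
Evaluating each option on A and on B:
(A) A[0,0]: 2 for A, 1 for B -> changes
(B) A[0,0] + A[1,1] - A[0,1]: -3 for A, -6 for B -> changes
(C) A[0,1] + A[1,0]: 4 for A, 7 for B -> changes
(D) A[0,0] + A[1,1]: 0 for A, 0 for B -> unchanged

Only (D) A[0,0] + A[1,1] = 0 survives (and it does so for every P, not just this one), so it is the invariant.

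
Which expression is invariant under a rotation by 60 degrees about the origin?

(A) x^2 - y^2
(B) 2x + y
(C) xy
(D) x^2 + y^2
D

A rotation by 60 degrees sends (x, y) to (x/2 - sqrt(3)y/2, sqrt(3)x/2 + y/2).
Substitute the transformed coordinates into each option and compare with the original:
(A) x^2 - y^2  ->  (x/2 - sqrt(3)y/2)^2 - (sqrt(3)x/2 + y/2)^2 = -x^2/2 - sqrt(3)xy + y^2/2   [differs from x^2 - y^2: not invariant]
(B) 2x + y  ->  2(x/2 - sqrt(3)y/2) + (sqrt(3)x/2 + y/2) = sqrt(3)x/2 + x - sqrt(3)y + y/2   [differs from 2x + y: not invariant]
(C) xy  ->  (x/2 - sqrt(3)y/2)(sqrt(3)x/2 + y/2) = sqrt(3)x^2/4 - xy/2 - sqrt(3)y^2/4   [differs from xy: not invariant]
(D) x^2 + y^2  ->  (x/2 - sqrt(3)y/2)^2 + (sqrt(3)x/2 + y/2)^2 = x^2 + y^2   [equals x^2 + y^2: invariant]

Only option (D), x^2 + y^2, is unchanged by the transformation.
Geometrically, x^2 + y^2 is the squared distance from the origin, which every rotation about the origin preserves.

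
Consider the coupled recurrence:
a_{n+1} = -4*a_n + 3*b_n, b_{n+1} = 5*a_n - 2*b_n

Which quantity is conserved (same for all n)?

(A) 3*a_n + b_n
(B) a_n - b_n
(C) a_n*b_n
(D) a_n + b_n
D

Replace a_n by a_{n+1} = -4*a_n + 3*b_n and b_n by b_{n+1} = 5*a_n - 2*b_n in each option and simplify:
(A) 3*a_n + b_n  ->  3*(-4*a_n + 3*b_n) + (5*a_n - 2*b_n) = -7*a_n + 7*b_n   [not conserved]
(B) a_n - b_n  ->  (-4*a_n + 3*b_n) - (5*a_n - 2*b_n) = -9*a_n + 5*b_n   [not conserved]
(C) a_n*b_n  ->  (-4*a_n + 3*b_n)*(5*a_n - 2*b_n) = -20*a_n^2 + 23*a_n*b_n - 6*b_n^2   [not conserved]
(D) a_n + b_n  ->  (-4*a_n + 3*b_n) + (5*a_n - 2*b_n) = a_n + b_n   [conserved]

Only (D) a_n + b_n returns to itself after one step, so it is the conserved quantity.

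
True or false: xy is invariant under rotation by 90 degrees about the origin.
False

Applying rotation by 90 degrees: x' = x*cos(90 degrees) - y*sin(90 degrees) = -y, y' = x*sin(90 degrees) + y*cos(90 degrees) = x

Substituting into xy:
(-y)(x)
= -xy

This differs from the original expression xy, so it is NOT invariant.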